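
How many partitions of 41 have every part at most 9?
p(41, parts ≤ 9) = 15224

Use the recurrence p(n, m) = p(n, m−1) + p(n−m, m): either the largest part is < m (count p(n, m−1)) or the largest part is exactly m (remove one copy of m, count p(n−m, m)). With p(0, ·) = 1 this gives p(41, parts ≤ 9) = 15224. (By conjugating Young diagrams, this also counts partitions of 41 into at most 9 parts.)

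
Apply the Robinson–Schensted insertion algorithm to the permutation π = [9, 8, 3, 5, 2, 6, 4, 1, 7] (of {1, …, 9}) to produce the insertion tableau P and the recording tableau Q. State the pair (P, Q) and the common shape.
P = [1, 4, 6, 7] / [2, 5] / [3] / [8] / [9];  Q = [1, 4, 6, 9] / [2, 7] / [3] / [5] / [8];  common shape = (4, 2, 1, 1, 1)

Row-insert the values π_1, π_2, … into P one at a time, bumping the leftmost entry strictly greater than the inserted value down to the next row. The recording tableau Q records, in position (i, j), the step at which that cell was added to P.
  Insert 9 (step 1): P = [9];  Q = [1]
  Insert 8 (step 2): P = [8] / [9];  Q = [1] / [2]
  Insert 3 (step 3): P = [3] / [8] / [9];  Q = [1] / [2] / [3]
  Insert 5 (step 4): P = [3, 5] / [8] / [9];  Q = [1, 4] / [2] / [3]
  Insert 2 (step 5): P = [2, 5] / [3] / [8] / [9];  Q = [1, 4] / [2] / [3] / [5]
  Insert 6 (step 6): P = [2, 5, 6] / [3] / [8] / [9];  Q = [1, 4, 6] / [2] / [3] / [5]
  Insert 4 (step 7): P = [2, 4, 6] / [3, 5] / [8] / [9];  Q = [1, 4, 6] / [2, 7] / [3] / [5]
  Insert 1 (step 8): P = [1, 4, 6] / [2, 5] / [3] / [8] / [9];  Q = [1, 4, 6] / [2, 7] / [3] / [5] / [8]
  Insert 7 (step 9): P = [1, 4, 6, 7] / [2, 5] / [3] / [8] / [9];  Q = [1, 4, 6, 9] / [2, 7] / [3] / [5] / [8]
Final shape: (4, 2, 1, 1, 1).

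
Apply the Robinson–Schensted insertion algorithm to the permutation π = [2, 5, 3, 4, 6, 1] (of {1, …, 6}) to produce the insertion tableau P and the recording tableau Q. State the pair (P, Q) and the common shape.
P = [1, 3, 4, 6] / [2] / [5];  Q = [1, 2, 4, 5] / [3] / [6];  common shape = (4, 1, 1)

Row-insert the values π_1, π_2, … into P one at a time, bumping the leftmost entry strictly greater than the inserted value down to the next row. The recording tableau Q records, in position (i, j), the step at which that cell was added to P.
  Insert 2 (step 1): P = [2];  Q = [1]
  Insert 5 (step 2): P = [2, 5];  Q = [1, 2]
  Insert 3 (step 3): P = [2, 3] / [5];  Q = [1, 2] / [3]
  Insert 4 (step 4): P = [2, 3, 4] / [5];  Q = [1, 2, 4] / [3]
  Insert 6 (step 5): P = [2, 3, 4, 6] / [5];  Q = [1, 2, 4, 5] / [3]
  Insert 1 (step 6): P = [1, 3, 4, 6] / [2] / [5];  Q = [1, 2, 4, 5] / [3] / [6]
Final shape: (4, 1, 1).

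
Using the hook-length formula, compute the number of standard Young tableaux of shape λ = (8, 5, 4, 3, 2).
# SYT of shape (8, 5, 4, 3, 2) = 2483120640

Hook-length formula: f^λ = n! / Π hook(c), product over all cells c of the Young diagram. For λ = (8, 5, 4, 3, 2), n = 22 boxes. Hook lengths by row (left-to-right, top-to-bottom): [12, 11, 9, 7, 5, 3, 2, 1]; [8, 7, 5, 3, 1]; [6, 5, 3, 1]; [4, 3, 1]; [2, 1]. Product of hooks = 452656512000. So f^λ = 22! / 452656512000 = 1124000727777607680000 / 452656512000 = 2483120640.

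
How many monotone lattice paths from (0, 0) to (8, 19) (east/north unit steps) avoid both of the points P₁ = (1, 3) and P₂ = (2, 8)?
Number of paths = 979551

Inclusion–exclusion. Total paths: C(27, 8) = 2220075. Through P₁: C(4, 1)·C(23, 7) = 980628. Through P₂: C(10, 2)·C(17, 6) = 556920. Since P₁ is strictly southwest of P₂, a monotone path through both must visit P₁ then P₂; paths through both = C(4, 1)·C(6, 1)·C(17, 6) = 297024. Avoid both = 2220075 − 980628 − 556920 + 297024 = 979551.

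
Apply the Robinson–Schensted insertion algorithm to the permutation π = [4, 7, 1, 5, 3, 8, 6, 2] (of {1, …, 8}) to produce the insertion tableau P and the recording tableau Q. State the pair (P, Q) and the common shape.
P = [1, 2, 6] / [3, 5, 8] / [4] / [7];  Q = [1, 2, 6] / [3, 4, 7] / [5] / [8];  common shape = (3, 3, 1, 1)

Row-insert the values π_1, π_2, … into P one at a time, bumping the leftmost entry strictly greater than the inserted value down to the next row. The recording tableau Q records, in position (i, j), the step at which that cell was added to P.
  Insert 4 (step 1): P = [4];  Q = [1]
  Insert 7 (step 2): P = [4, 7];  Q = [1, 2]
  Insert 1 (step 3): P = [1, 7] / [4];  Q = [1, 2] / [3]
  Insert 5 (step 4): P = [1, 5] / [4, 7];  Q = [1, 2] / [3, 4]
  Insert 3 (step 5): P = [1, 3] / [4, 5] / [7];  Q = [1, 2] / [3, 4] / [5]
  Insert 8 (step 6): P = [1, 3, 8] / [4, 5] / [7];  Q = [1, 2, 6] / [3, 4] / [5]
  Insert 6 (step 7): P = [1, 3, 6] / [4, 5, 8] / [7];  Q = [1, 2, 6] / [3, 4, 7] / [5]
  Insert 2 (step 8): P = [1, 2, 6] / [3, 5, 8] / [4] / [7];  Q = [1, 2, 6] / [3, 4, 7] / [5] / [8]
Final shape: (3, 3, 1, 1).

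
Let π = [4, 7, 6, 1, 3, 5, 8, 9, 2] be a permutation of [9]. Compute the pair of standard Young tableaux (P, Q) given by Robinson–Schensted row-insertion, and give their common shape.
P = [1, 2, 5, 8, 9] / [3, 6] / [4] / [7];  Q = [1, 2, 6, 7, 8] / [3, 5] / [4] / [9];  common shape = (5, 2, 1, 1)

Row-insert the values π_1, π_2, … into P one at a time, bumping the leftmost entry strictly greater than the inserted value down to the next row. The recording tableau Q records, in position (i, j), the step at which that cell was added to P.
  Insert 4 (step 1): P = [4];  Q = [1]
  Insert 7 (step 2): P = [4, 7];  Q = [1, 2]
  Insert 6 (step 3): P = [4, 6] / [7];  Q = [1, 2] / [3]
  Insert 1 (step 4): P = [1, 6] / [4] / [7];  Q = [1, 2] / [3] / [4]
  Insert 3 (step 5): P = [1, 3] / [4, 6] / [7];  Q = [1, 2] / [3, 5] / [4]
  Insert 5 (step 6): P = [1, 3, 5] / [4, 6] / [7];  Q = [1, 2, 6] / [3, 5] / [4]
  Insert 8 (step 7): P = [1, 3, 5, 8] / [4, 6] / [7];  Q = [1, 2, 6, 7] / [3, 5] / [4]
  Insert 9 (step 8): P = [1, 3, 5, 8, 9] / [4, 6] / [7];  Q = [1, 2, 6, 7, 8] / [3, 5] / [4]
  Insert 2 (step 9): P = [1, 2, 5, 8, 9] / [3, 6] / [4] / [7];  Q = [1, 2, 6, 7, 8] / [3, 5] / [4] / [9]
Final shape: (5, 2, 1, 1).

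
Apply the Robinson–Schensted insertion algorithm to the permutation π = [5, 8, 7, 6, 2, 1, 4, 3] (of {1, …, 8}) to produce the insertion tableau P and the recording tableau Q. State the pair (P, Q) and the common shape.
P = [1, 3] / [2, 4] / [5, 6] / [7] / [8];  Q = [1, 2] / [3, 7] / [4, 8] / [5] / [6];  common shape = (2, 2, 2, 1, 1)

Row-insert the values π_1, π_2, … into P one at a time, bumping the leftmost entry strictly greater than the inserted value down to the next row. The recording tableau Q records, in position (i, j), the step at which that cell was added to P.
  Insert 5 (step 1): P = [5];  Q = [1]
  Insert 8 (step 2): P = [5, 8];  Q = [1, 2]
  Insert 7 (step 3): P = [5, 7] / [8];  Q = [1, 2] / [3]
  Insert 6 (step 4): P = [5, 6] / [7] / [8];  Q = [1, 2] / [3] / [4]
  Insert 2 (step 5): P = [2, 6] / [5] / [7] / [8];  Q = [1, 2] / [3] / [4] / [5]
  Insert 1 (step 6): P = [1, 6] / [2] / [5] / [7] / [8];  Q = [1, 2] / [3] / [4] / [5] / [6]
  Insert 4 (step 7): P = [1, 4] / [2, 6] / [5] / [7] / [8];  Q = [1, 2] / [3, 7] / [4] / [5] / [6]
  Insert 3 (step 8): P = [1, 3] / [2, 4] / [5, 6] / [7] / [8];  Q = [1, 2] / [3, 7] / [4, 8] / [5] / [6]
Final shape: (2, 2, 2, 1, 1).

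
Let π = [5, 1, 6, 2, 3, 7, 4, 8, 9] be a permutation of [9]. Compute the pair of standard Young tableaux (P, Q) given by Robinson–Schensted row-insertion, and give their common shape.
P = [1, 2, 3, 4, 8, 9] / [5, 6, 7];  Q = [1, 3, 5, 6, 8, 9] / [2, 4, 7];  common shape = (6, 3)

Row-insert the values π_1, π_2, … into P one at a time, bumping the leftmost entry strictly greater than the inserted value down to the next row. The recording tableau Q records, in position (i, j), the step at which that cell was added to P.
  Insert 5 (step 1): P = [5];  Q = [1]
  Insert 1 (step 2): P = [1] / [5];  Q = [1] / [2]
  Insert 6 (step 3): P = [1, 6] / [5];  Q = [1, 3] / [2]
  Insert 2 (step 4): P = [1, 2] / [5, 6];  Q = [1, 3] / [2, 4]
  Insert 3 (step 5): P = [1, 2, 3] / [5, 6];  Q = [1, 3, 5] / [2, 4]
  Insert 7 (step 6): P = [1, 2, 3, 7] / [5, 6];  Q = [1, 3, 5, 6] / [2, 4]
  Insert 4 (step 7): P = [1, 2, 3, 4] / [5, 6, 7];  Q = [1, 3, 5, 6] / [2, 4, 7]
  Insert 8 (step 8): P = [1, 2, 3, 4, 8] / [5, 6, 7];  Q = [1, 3, 5, 6, 8] / [2, 4, 7]
  Insert 9 (step 9): P = [1, 2, 3, 4, 8, 9] / [5, 6, 7];  Q = [1, 3, 5, 6, 8, 9] / [2, 4, 7]
Final shape: (6, 3).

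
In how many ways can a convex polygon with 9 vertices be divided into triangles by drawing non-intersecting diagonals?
C_7 = 429

These polygon triangulations are counted by the Catalan number C_n = (1/(n + 1)) · C(2n, n). For n = 7: C_7 = (1/8) · C(14, 7) = 3432/8 = 429.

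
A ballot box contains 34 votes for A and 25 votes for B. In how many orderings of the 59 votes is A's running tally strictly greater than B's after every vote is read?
Strict-lead orderings = 4619594057037687

Total orderings of the 59 votes with 34 for A: C(59, 34) = 30284005485024837. By the Bertrand ballot formula (Cycle Lemma / reflection principle), the number of orderings in which A is strictly ahead of B throughout is (p − q)/(p + q) · C(p + q, p) = (34 − 25)/(34 + 25) · 30284005485024837 = 4619594057037687.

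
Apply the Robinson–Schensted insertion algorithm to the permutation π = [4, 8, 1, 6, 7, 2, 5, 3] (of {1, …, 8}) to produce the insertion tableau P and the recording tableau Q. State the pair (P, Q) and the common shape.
P = [1, 2, 3] / [4, 5, 7] / [6] / [8];  Q = [1, 2, 5] / [3, 4, 7] / [6] / [8];  common shape = (3, 3, 1, 1)

Row-insert the values π_1, π_2, … into P one at a time, bumping the leftmost entry strictly greater than the inserted value down to the next row. The recording tableau Q records, in position (i, j), the step at which that cell was added to P.
  Insert 4 (step 1): P = [4];  Q = [1]
  Insert 8 (step 2): P = [4, 8];  Q = [1, 2]
  Insert 1 (step 3): P = [1, 8] / [4];  Q = [1, 2] / [3]
  Insert 6 (step 4): P = [1, 6] / [4, 8];  Q = [1, 2] / [3, 4]
  Insert 7 (step 5): P = [1, 6, 7] / [4, 8];  Q = [1, 2, 5] / [3, 4]
  Insert 2 (step 6): P = [1, 2, 7] / [4, 6] / [8];  Q = [1, 2, 5] / [3, 4] / [6]
  Insert 5 (step 7): P = [1, 2, 5] / [4, 6, 7] / [8];  Q = [1, 2, 5] / [3, 4, 7] / [6]
  Insert 3 (step 8): P = [1, 2, 3] / [4, 5, 7] / [6] / [8];  Q = [1, 2, 5] / [3, 4, 7] / [6] / [8]
Final shape: (3, 3, 1, 1).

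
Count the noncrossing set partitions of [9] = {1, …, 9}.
C_9 = 4862

These noncrossing partitions are counted by the Catalan number C_n = (1/(n + 1)) · C(2n, n). For n = 9: C_9 = (1/10) · C(18, 9) = 48620/10 = 4862.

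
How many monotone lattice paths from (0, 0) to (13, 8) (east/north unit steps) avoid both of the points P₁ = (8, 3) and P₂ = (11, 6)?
Number of paths = 107454

Inclusion–exclusion. Total paths: C(21, 13) = 203490. Through P₁: C(11, 8)·C(10, 5) = 41580. Through P₂: C(17, 11)·C(4, 2) = 74256. Since P₁ is strictly southwest of P₂, a monotone path through both must visit P₁ then P₂; paths through both = C(11, 8)·C(6, 3)·C(4, 2) = 19800. Avoid both = 203490 − 41580 − 74256 + 19800 = 107454.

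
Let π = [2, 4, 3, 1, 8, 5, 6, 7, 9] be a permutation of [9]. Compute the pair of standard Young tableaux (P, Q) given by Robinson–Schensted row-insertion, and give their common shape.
P = [1, 3, 5, 6, 7, 9] / [2, 8] / [4];  Q = [1, 2, 5, 7, 8, 9] / [3, 6] / [4];  common shape = (6, 2, 1)

Row-insert the values π_1, π_2, … into P one at a time, bumping the leftmost entry strictly greater than the inserted value down to the next row. The recording tableau Q records, in position (i, j), the step at which that cell was added to P.
  Insert 2 (step 1): P = [2];  Q = [1]
  Insert 4 (step 2): P = [2, 4];  Q = [1, 2]
  Insert 3 (step 3): P = [2, 3] / [4];  Q = [1, 2] / [3]
  Insert 1 (step 4): P = [1, 3] / [2] / [4];  Q = [1, 2] / [3] / [4]
  Insert 8 (step 5): P = [1, 3, 8] / [2] / [4];  Q = [1, 2, 5] / [3] / [4]
  Insert 5 (step 6): P = [1, 3, 5] / [2, 8] / [4];  Q = [1, 2, 5] / [3, 6] / [4]
  Insert 6 (step 7): P = [1, 3, 5, 6] / [2, 8] / [4];  Q = [1, 2, 5, 7] / [3, 6] / [4]
  Insert 7 (step 8): P = [1, 3, 5, 6, 7] / [2, 8] / [4];  Q = [1, 2, 5, 7, 8] / [3, 6] / [4]
  Insert 9 (step 9): P = [1, 3, 5, 6, 7, 9] / [2, 8] / [4];  Q = [1, 2, 5, 7, 8, 9] / [3, 6] / [4]
Final shape: (6, 2, 1).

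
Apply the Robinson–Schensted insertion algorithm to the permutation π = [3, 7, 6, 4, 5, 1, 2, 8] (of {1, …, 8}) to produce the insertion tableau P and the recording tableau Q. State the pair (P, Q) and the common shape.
P = [1, 2, 5, 8] / [3, 4] / [6] / [7];  Q = [1, 2, 5, 8] / [3, 7] / [4] / [6];  common shape = (4, 2, 1, 1)

Row-insert the values π_1, π_2, … into P one at a time, bumping the leftmost entry strictly greater than the inserted value down to the next row. The recording tableau Q records, in position (i, j), the step at which that cell was added to P.
  Insert 3 (step 1): P = [3];  Q = [1]
  Insert 7 (step 2): P = [3, 7];  Q = [1, 2]
  Insert 6 (step 3): P = [3, 6] / [7];  Q = [1, 2] / [3]
  Insert 4 (step 4): P = [3, 4] / [6] / [7];  Q = [1, 2] / [3] / [4]
  Insert 5 (step 5): P = [3, 4, 5] / [6] / [7];  Q = [1, 2, 5] / [3] / [4]
  Insert 1 (step 6): P = [1, 4, 5] / [3] / [6] / [7];  Q = [1, 2, 5] / [3] / [4] / [6]
  Insert 2 (step 7): P = [1, 2, 5] / [3, 4] / [6] / [7];  Q = [1, 2, 5] / [3, 7] / [4] / [6]
  Insert 8 (step 8): P = [1, 2, 5, 8] / [3, 4] / [6] / [7];  Q = [1, 2, 5, 8] / [3, 7] / [4] / [6]
Final shape: (4, 2, 1, 1).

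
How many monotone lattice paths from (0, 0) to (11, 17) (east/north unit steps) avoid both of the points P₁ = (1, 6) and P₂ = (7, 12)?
Number of paths = 13471248

Inclusion–exclusion. Total paths: C(28, 11) = 21474180. Through P₁: C(7, 1)·C(21, 10) = 2469012. Through P₂: C(19, 7)·C(9, 4) = 6348888. Since P₁ is strictly southwest of P₂, a monotone path through both must visit P₁ then P₂; paths through both = C(7, 1)·C(12, 6)·C(9, 4) = 814968. Avoid both = 21474180 − 2469012 − 6348888 + 814968 = 13471248.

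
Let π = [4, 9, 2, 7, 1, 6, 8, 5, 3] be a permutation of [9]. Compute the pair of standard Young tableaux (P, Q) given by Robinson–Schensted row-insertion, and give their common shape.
P = [1, 3, 8] / [2, 5] / [4, 6] / [7] / [9];  Q = [1, 2, 7] / [3, 4] / [5, 6] / [8] / [9];  common shape = (3, 2, 2, 1, 1)

Row-insert the values π_1, π_2, … into P one at a time, bumping the leftmost entry strictly greater than the inserted value down to the next row. The recording tableau Q records, in position (i, j), the step at which that cell was added to P.
  Insert 4 (step 1): P = [4];  Q = [1]
  Insert 9 (step 2): P = [4, 9];  Q = [1, 2]
  Insert 2 (step 3): P = [2, 9] / [4];  Q = [1, 2] / [3]
  Insert 7 (step 4): P = [2, 7] / [4, 9];  Q = [1, 2] / [3, 4]
  Insert 1 (step 5): P = [1, 7] / [2, 9] / [4];  Q = [1, 2] / [3, 4] / [5]
  Insert 6 (step 6): P = [1, 6] / [2, 7] / [4, 9];  Q = [1, 2] / [3, 4] / [5, 6]
  Insert 8 (step 7): P = [1, 6, 8] / [2, 7] / [4, 9];  Q = [1, 2, 7] / [3, 4] / [5, 6]
  Insert 5 (step 8): P = [1, 5, 8] / [2, 6] / [4, 7] / [9];  Q = [1, 2, 7] / [3, 4] / [5, 6] / [8]
  Insert 3 (step 9): P = [1, 3, 8] / [2, 5] / [4, 6] / [7] / [9];  Q = [1, 2, 7] / [3, 4] / [5, 6] / [8] / [9]
Final shape: (3, 2, 2, 1, 1).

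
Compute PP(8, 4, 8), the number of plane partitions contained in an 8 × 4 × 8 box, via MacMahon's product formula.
PP(8, 4, 8) = 15484613937936

Evaluate the triple product over i = 1..8, j = 1..4, k = 1..8. The factors are (2/1) · (3/2) · (4/3) · (5/4) · (6/5) · (7/6) · (8/7) · (9/8) · … (256 factors total). The numerators and denominators telescope so the product is an integer; carrying out the multiplication exactly gives PP(8, 4, 8) = 15484613937936.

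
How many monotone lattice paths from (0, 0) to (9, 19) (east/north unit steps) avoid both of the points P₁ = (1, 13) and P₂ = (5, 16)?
Number of paths = 6169793

Inclusion–exclusion. Total paths: C(28, 9) = 6906900. Through P₁: C(14, 1)·C(14, 8) = 42042. Through P₂: C(21, 5)·C(7, 4) = 712215. Since P₁ is strictly southwest of P₂, a monotone path through both must visit P₁ then P₂; paths through both = C(14, 1)·C(7, 4)·C(7, 4) = 17150. Avoid both = 6906900 − 42042 − 712215 + 17150 = 6169793.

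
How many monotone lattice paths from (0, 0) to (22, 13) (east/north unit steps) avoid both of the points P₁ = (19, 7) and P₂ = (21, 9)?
Number of paths = 1369280850

Inclusion–exclusion. Total paths: C(35, 22) = 1476337800. Through P₁: C(26, 19)·C(9, 3) = 55255200. Through P₂: C(30, 21)·C(5, 1) = 71535750. Since P₁ is strictly southwest of P₂, a monotone path through both must visit P₁ then P₂; paths through both = C(26, 19)·C(4, 2)·C(5, 1) = 19734000. Avoid both = 1476337800 − 55255200 − 71535750 + 19734000 = 1369280850.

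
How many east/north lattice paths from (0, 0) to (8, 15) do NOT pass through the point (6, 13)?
Number of paths = 327522

Total paths from (0, 0) to (8, 15): C(23, 8) = 490314. Paths through (6, 13): (paths (0, 0) → (6, 13)) × (paths (6, 13) → (8, 15)) = C(19, 6) · C(4, 2) = 27132 · 6 = 162792. Avoidance count = 490314 − 162792 = 327522.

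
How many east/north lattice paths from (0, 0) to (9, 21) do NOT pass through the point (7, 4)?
Number of paths = 14250720

Total paths from (0, 0) to (9, 21): C(30, 9) = 14307150. Paths through (7, 4): (paths (0, 0) → (7, 4)) × (paths (7, 4) → (9, 21)) = C(11, 7) · C(19, 2) = 330 · 171 = 56430. Avoidance count = 14307150 − 56430 = 14250720.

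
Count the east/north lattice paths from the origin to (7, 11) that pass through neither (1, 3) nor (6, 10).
Number of paths = 10132

Inclusion–exclusion. Total paths: C(18, 7) = 31824. Through P₁: C(4, 1)·C(14, 6) = 12012. Through P₂: C(16, 6)·C(2, 1) = 16016. Since P₁ is strictly southwest of P₂, a monotone path through both must visit P₁ then P₂; paths through both = C(4, 1)·C(12, 5)·C(2, 1) = 6336. Avoid both = 31824 − 12012 − 16016 + 6336 = 10132.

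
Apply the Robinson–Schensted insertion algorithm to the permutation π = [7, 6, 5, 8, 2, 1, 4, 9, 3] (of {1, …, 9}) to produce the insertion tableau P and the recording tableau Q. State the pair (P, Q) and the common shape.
P = [1, 3, 9] / [2, 4] / [5, 8] / [6] / [7];  Q = [1, 4, 8] / [2, 7] / [3, 9] / [5] / [6];  common shape = (3, 2, 2, 1, 1)

Row-insert the values π_1, π_2, … into P one at a time, bumping the leftmost entry strictly greater than the inserted value down to the next row. The recording tableau Q records, in position (i, j), the step at which that cell was added to P.
  Insert 7 (step 1): P = [7];  Q = [1]
  Insert 6 (step 2): P = [6] / [7];  Q = [1] / [2]
  Insert 5 (step 3): P = [5] / [6] / [7];  Q = [1] / [2] / [3]
  Insert 8 (step 4): P = [5, 8] / [6] / [7];  Q = [1, 4] / [2] / [3]
  Insert 2 (step 5): P = [2, 8] / [5] / [6] / [7];  Q = [1, 4] / [2] / [3] / [5]
  Insert 1 (step 6): P = [1, 8] / [2] / [5] / [6] / [7];  Q = [1, 4] / [2] / [3] / [5] / [6]
  Insert 4 (step 7): P = [1, 4] / [2, 8] / [5] / [6] / [7];  Q = [1, 4] / [2, 7] / [3] / [5] / [6]
  Insert 9 (step 8): P = [1, 4, 9] / [2, 8] / [5] / [6] / [7];  Q = [1, 4, 8] / [2, 7] / [3] / [5] / [6]
  Insert 3 (step 9): P = [1, 3, 9] / [2, 4] / [5, 8] / [6] / [7];  Q = [1, 4, 8] / [2, 7] / [3, 9] / [5] / [6]
Final shape: (3, 2, 2, 1, 1).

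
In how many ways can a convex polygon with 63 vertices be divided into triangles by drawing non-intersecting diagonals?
C_61 = 6182127958584855650487080847216336

These polygon triangulations are counted by the Catalan number C_n = (1/(n + 1)) · C(2n, n). For n = 61: C_61 = (1/62) · C(122, 61) = 383291933432261050330199012527412832/62 = 6182127958584855650487080847216336.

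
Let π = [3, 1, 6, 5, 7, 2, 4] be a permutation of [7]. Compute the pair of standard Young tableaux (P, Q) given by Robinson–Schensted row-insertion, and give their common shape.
P = [1, 2, 4] / [3, 5, 7] / [6];  Q = [1, 3, 5] / [2, 4, 7] / [6];  common shape = (3, 3, 1)

Row-insert the values π_1, π_2, … into P one at a time, bumping the leftmost entry strictly greater than the inserted value down to the next row. The recording tableau Q records, in position (i, j), the step at which that cell was added to P.
  Insert 3 (step 1): P = [3];  Q = [1]
  Insert 1 (step 2): P = [1] / [3];  Q = [1] / [2]
  Insert 6 (step 3): P = [1, 6] / [3];  Q = [1, 3] / [2]
  Insert 5 (step 4): P = [1, 5] / [3, 6];  Q = [1, 3] / [2, 4]
  Insert 7 (step 5): P = [1, 5, 7] / [3, 6];  Q = [1, 3, 5] / [2, 4]
  Insert 2 (step 6): P = [1, 2, 7] / [3, 5] / [6];  Q = [1, 3, 5] / [2, 4] / [6]
  Insert 4 (step 7): P = [1, 2, 4] / [3, 5, 7] / [6];  Q = [1, 3, 5] / [2, 4, 7] / [6]
Final shape: (3, 3, 1).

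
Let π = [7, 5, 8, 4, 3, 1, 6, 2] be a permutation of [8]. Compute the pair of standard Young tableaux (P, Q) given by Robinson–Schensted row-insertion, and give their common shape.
P = [1, 2] / [3, 6] / [4, 8] / [5] / [7];  Q = [1, 3] / [2, 7] / [4, 8] / [5] / [6];  common shape = (2, 2, 2, 1, 1)

Row-insert the values π_1, π_2, … into P one at a time, bumping the leftmost entry strictly greater than the inserted value down to the next row. The recording tableau Q records, in position (i, j), the step at which that cell was added to P.
  Insert 7 (step 1): P = [7];  Q = [1]
  Insert 5 (step 2): P = [5] / [7];  Q = [1] / [2]
  Insert 8 (step 3): P = [5, 8] / [7];  Q = [1, 3] / [2]
  Insert 4 (step 4): P = [4, 8] / [5] / [7];  Q = [1, 3] / [2] / [4]
  Insert 3 (step 5): P = [3, 8] / [4] / [5] / [7];  Q = [1, 3] / [2] / [4] / [5]
  Insert 1 (step 6): P = [1, 8] / [3] / [4] / [5] / [7];  Q = [1, 3] / [2] / [4] / [5] / [6]
  Insert 6 (step 7): P = [1, 6] / [3, 8] / [4] / [5] / [7];  Q = [1, 3] / [2, 7] / [4] / [5] / [6]
  Insert 2 (step 8): P = [1, 2] / [3, 6] / [4, 8] / [5] / [7];  Q = [1, 3] / [2, 7] / [4, 8] / [5] / [6]
Final shape: (2, 2, 2, 1, 1).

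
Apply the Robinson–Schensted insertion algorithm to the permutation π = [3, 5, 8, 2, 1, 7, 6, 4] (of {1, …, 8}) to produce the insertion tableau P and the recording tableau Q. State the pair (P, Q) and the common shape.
P = [1, 4, 6] / [2, 5] / [3, 7] / [8];  Q = [1, 2, 3] / [4, 6] / [5, 7] / [8];  common shape = (3, 2, 2, 1)

Row-insert the values π_1, π_2, … into P one at a time, bumping the leftmost entry strictly greater than the inserted value down to the next row. The recording tableau Q records, in position (i, j), the step at which that cell was added to P.
  Insert 3 (step 1): P = [3];  Q = [1]
  Insert 5 (step 2): P = [3, 5];  Q = [1, 2]
  Insert 8 (step 3): P = [3, 5, 8];  Q = [1, 2, 3]
  Insert 2 (step 4): P = [2, 5, 8] / [3];  Q = [1, 2, 3] / [4]
  Insert 1 (step 5): P = [1, 5, 8] / [2] / [3];  Q = [1, 2, 3] / [4] / [5]
  Insert 7 (step 6): P = [1, 5, 7] / [2, 8] / [3];  Q = [1, 2, 3] / [4, 6] / [5]
  Insert 6 (step 7): P = [1, 5, 6] / [2, 7] / [3, 8];  Q = [1, 2, 3] / [4, 6] / [5, 7]
  Insert 4 (step 8): P = [1, 4, 6] / [2, 5] / [3, 7] / [8];  Q = [1, 2, 3] / [4, 6] / [5, 7] / [8]
Final shape: (3, 2, 2, 1).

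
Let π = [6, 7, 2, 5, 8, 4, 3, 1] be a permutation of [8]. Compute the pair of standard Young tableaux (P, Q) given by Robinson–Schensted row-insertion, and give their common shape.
P = [1, 3, 8] / [2, 7] / [4] / [5] / [6];  Q = [1, 2, 5] / [3, 4] / [6] / [7] / [8];  common shape = (3, 2, 1, 1, 1)

Row-insert the values π_1, π_2, … into P one at a time, bumping the leftmost entry strictly greater than the inserted value down to the next row. The recording tableau Q records, in position (i, j), the step at which that cell was added to P.
  Insert 6 (step 1): P = [6];  Q = [1]
  Insert 7 (step 2): P = [6, 7];  Q = [1, 2]
  Insert 2 (step 3): P = [2, 7] / [6];  Q = [1, 2] / [3]
  Insert 5 (step 4): P = [2, 5] / [6, 7];  Q = [1, 2] / [3, 4]
  Insert 8 (step 5): P = [2, 5, 8] / [6, 7];  Q = [1, 2, 5] / [3, 4]
  Insert 4 (step 6): P = [2, 4, 8] / [5, 7] / [6];  Q = [1, 2, 5] / [3, 4] / [6]
  Insert 3 (step 7): P = [2, 3, 8] / [4, 7] / [5] / [6];  Q = [1, 2, 5] / [3, 4] / [6] / [7]
  Insert 1 (step 8): P = [1, 3, 8] / [2, 7] / [4] / [5] / [6];  Q = [1, 2, 5] / [3, 4] / [6] / [7] / [8]
Final shape: (3, 2, 1, 1, 1).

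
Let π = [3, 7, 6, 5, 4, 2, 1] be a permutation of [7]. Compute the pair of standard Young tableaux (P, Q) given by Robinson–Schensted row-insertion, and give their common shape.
P = [1, 4] / [2] / [3] / [5] / [6] / [7];  Q = [1, 2] / [3] / [4] / [5] / [6] / [7];  common shape = (2, 1, 1, 1, 1, 1)

Row-insert the values π_1, π_2, … into P one at a time, bumping the leftmost entry strictly greater than the inserted value down to the next row. The recording tableau Q records, in position (i, j), the step at which that cell was added to P.
  Insert 3 (step 1): P = [3];  Q = [1]
  Insert 7 (step 2): P = [3, 7];  Q = [1, 2]
  Insert 6 (step 3): P = [3, 6] / [7];  Q = [1, 2] / [3]
  Insert 5 (step 4): P = [3, 5] / [6] / [7];  Q = [1, 2] / [3] / [4]
  Insert 4 (step 5): P = [3, 4] / [5] / [6] / [7];  Q = [1, 2] / [3] / [4] / [5]
  Insert 2 (step 6): P = [2, 4] / [3] / [5] / [6] / [7];  Q = [1, 2] / [3] / [4] / [5] / [6]
  Insert 1 (step 7): P = [1, 4] / [2] / [3] / [5] / [6] / [7];  Q = [1, 2] / [3] / [4] / [5] / [6] / [7]
Final shape: (2, 1, 1, 1, 1, 1).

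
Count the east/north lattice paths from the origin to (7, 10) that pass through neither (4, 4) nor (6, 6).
Number of paths = 11048

Inclusion–exclusion. Total paths: C(17, 7) = 19448. Through P₁: C(8, 4)·C(9, 3) = 5880. Through P₂: C(12, 6)·C(5, 1) = 4620. Since P₁ is strictly southwest of P₂, a monotone path through both must visit P₁ then P₂; paths through both = C(8, 4)·C(4, 2)·C(5, 1) = 2100. Avoid both = 19448 − 5880 − 4620 + 2100 = 11048.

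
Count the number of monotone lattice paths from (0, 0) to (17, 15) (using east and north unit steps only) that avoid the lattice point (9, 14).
Number of paths = 558368010

Total paths from (0, 0) to (17, 15): C(32, 17) = 565722720. Paths through (9, 14): (paths (0, 0) → (9, 14)) × (paths (9, 14) → (17, 15)) = C(23, 9) · C(9, 8) = 817190 · 9 = 7354710. Avoidance count = 565722720 − 7354710 = 558368010.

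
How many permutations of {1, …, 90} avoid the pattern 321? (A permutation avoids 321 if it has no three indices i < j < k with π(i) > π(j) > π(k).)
C_90 = 1000134600800354781929399250536541864362461089950800

These 321-avoiding permutations are counted by the Catalan number C_n = (1/(n + 1)) · C(2n, n). For n = 90: C_90 = (1/91) · C(180, 90) = 91012248672832285155575331798825309656983959185522800/91 = 1000134600800354781929399250536541864362461089950800.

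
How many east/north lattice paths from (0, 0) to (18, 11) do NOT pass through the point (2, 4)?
Number of paths = 30919935

Total paths from (0, 0) to (18, 11): C(29, 18) = 34597290. Paths through (2, 4): (paths (0, 0) → (2, 4)) × (paths (2, 4) → (18, 11)) = C(6, 2) · C(23, 16) = 15 · 245157 = 3677355. Avoidance count = 34597290 − 3677355 = 30919935.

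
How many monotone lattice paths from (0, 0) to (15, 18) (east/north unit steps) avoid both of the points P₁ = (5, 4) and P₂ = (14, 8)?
Number of paths = 787513584

Inclusion–exclusion. Total paths: C(33, 15) = 1037158320. Through P₁: C(9, 5)·C(24, 10) = 247118256. Through P₂: C(22, 14)·C(11, 1) = 3517470. Since P₁ is strictly southwest of P₂, a monotone path through both must visit P₁ then P₂; paths through both = C(9, 5)·C(13, 9)·C(11, 1) = 990990. Avoid both = 1037158320 − 247118256 − 3517470 + 990990 = 787513584.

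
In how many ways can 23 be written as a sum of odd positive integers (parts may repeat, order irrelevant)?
p_odd(23) = 104

Enumerate partitions using only odd parts via the recurrence o(n, m) = o(n, m−2) + o(n−m, m) over odd m, starting from the largest odd part ≤ n. This gives p_odd(23) = 104. (Euler's theorem: equals the count of distinct-part partitions.)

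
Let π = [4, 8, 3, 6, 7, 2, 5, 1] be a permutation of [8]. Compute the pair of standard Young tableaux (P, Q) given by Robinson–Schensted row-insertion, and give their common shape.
P = [1, 5, 7] / [2, 6] / [3, 8] / [4];  Q = [1, 2, 5] / [3, 4] / [6, 7] / [8];  common shape = (3, 2, 2, 1)

Row-insert the values π_1, π_2, … into P one at a time, bumping the leftmost entry strictly greater than the inserted value down to the next row. The recording tableau Q records, in position (i, j), the step at which that cell was added to P.
  Insert 4 (step 1): P = [4];  Q = [1]
  Insert 8 (step 2): P = [4, 8];  Q = [1, 2]
  Insert 3 (step 3): P = [3, 8] / [4];  Q = [1, 2] / [3]
  Insert 6 (step 4): P = [3, 6] / [4, 8];  Q = [1, 2] / [3, 4]
  Insert 7 (step 5): P = [3, 6, 7] / [4, 8];  Q = [1, 2, 5] / [3, 4]
  Insert 2 (step 6): P = [2, 6, 7] / [3, 8] / [4];  Q = [1, 2, 5] / [3, 4] / [6]
  Insert 5 (step 7): P = [2, 5, 7] / [3, 6] / [4, 8];  Q = [1, 2, 5] / [3, 4] / [6, 7]
  Insert 1 (step 8): P = [1, 5, 7] / [2, 6] / [3, 8] / [4];  Q = [1, 2, 5] / [3, 4] / [6, 7] / [8]
Final shape: (3, 2, 2, 1).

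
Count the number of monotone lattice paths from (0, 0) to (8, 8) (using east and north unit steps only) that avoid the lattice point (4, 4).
Number of paths = 7970

Total paths from (0, 0) to (8, 8): C(16, 8) = 12870. Paths through (4, 4): (paths (0, 0) → (4, 4)) × (paths (4, 4) → (8, 8)) = C(8, 4) · C(8, 4) = 70 · 70 = 4900. Avoidance count = 12870 − 4900 = 7970.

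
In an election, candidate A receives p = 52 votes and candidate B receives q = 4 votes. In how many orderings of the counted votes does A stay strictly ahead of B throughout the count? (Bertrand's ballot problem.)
Strict-lead orderings = 314820

Total orderings of the 56 votes with 52 for A: C(56, 52) = 367290. By the Bertrand ballot formula (Cycle Lemma / reflection principle), the number of orderings in which A is strictly ahead of B throughout is (p − q)/(p + q) · C(p + q, p) = (52 − 4)/(52 + 4) · 367290 = 314820.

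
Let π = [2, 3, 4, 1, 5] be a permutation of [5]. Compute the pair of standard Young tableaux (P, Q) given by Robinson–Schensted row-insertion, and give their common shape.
P = [1, 3, 4, 5] / [2];  Q = [1, 2, 3, 5] / [4];  common shape = (4, 1)

Row-insert the values π_1, π_2, … into P one at a time, bumping the leftmost entry strictly greater than the inserted value down to the next row. The recording tableau Q records, in position (i, j), the step at which that cell was added to P.
  Insert 2 (step 1): P = [2];  Q = [1]
  Insert 3 (step 2): P = [2, 3];  Q = [1, 2]
  Insert 4 (step 3): P = [2, 3, 4];  Q = [1, 2, 3]
  Insert 1 (step 4): P = [1, 3, 4] / [2];  Q = [1, 2, 3] / [4]
  Insert 5 (step 5): P = [1, 3, 4, 5] / [2];  Q = [1, 2, 3, 5] / [4]
Final shape: (4, 1).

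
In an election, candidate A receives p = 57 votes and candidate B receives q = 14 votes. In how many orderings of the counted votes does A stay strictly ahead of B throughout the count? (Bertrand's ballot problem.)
Strict-lead orderings = 145787921878840

Total orderings of the 71 votes with 57 for A: C(71, 57) = 240719591939480. By the Bertrand ballot formula (Cycle Lemma / reflection principle), the number of orderings in which A is strictly ahead of B throughout is (p − q)/(p + q) · C(p + q, p) = (57 − 14)/(57 + 14) · 240719591939480 = 145787921878840.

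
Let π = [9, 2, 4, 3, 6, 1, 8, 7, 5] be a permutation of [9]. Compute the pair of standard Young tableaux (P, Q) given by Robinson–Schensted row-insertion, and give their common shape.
P = [1, 3, 5, 7] / [2, 6] / [4, 8] / [9];  Q = [1, 3, 5, 7] / [2, 8] / [4, 9] / [6];  common shape = (4, 2, 2, 1)

Row-insert the values π_1, π_2, … into P one at a time, bumping the leftmost entry strictly greater than the inserted value down to the next row. The recording tableau Q records, in position (i, j), the step at which that cell was added to P.
  Insert 9 (step 1): P = [9];  Q = [1]
  Insert 2 (step 2): P = [2] / [9];  Q = [1] / [2]
  Insert 4 (step 3): P = [2, 4] / [9];  Q = [1, 3] / [2]
  Insert 3 (step 4): P = [2, 3] / [4] / [9];  Q = [1, 3] / [2] / [4]
  Insert 6 (step 5): P = [2, 3, 6] / [4] / [9];  Q = [1, 3, 5] / [2] / [4]
  Insert 1 (step 6): P = [1, 3, 6] / [2] / [4] / [9];  Q = [1, 3, 5] / [2] / [4] / [6]
  Insert 8 (step 7): P = [1, 3, 6, 8] / [2] / [4] / [9];  Q = [1, 3, 5, 7] / [2] / [4] / [6]
  Insert 7 (step 8): P = [1, 3, 6, 7] / [2, 8] / [4] / [9];  Q = [1, 3, 5, 7] / [2, 8] / [4] / [6]
  Insert 5 (step 9): P = [1, 3, 5, 7] / [2, 6] / [4, 8] / [9];  Q = [1, 3, 5, 7] / [2, 8] / [4, 9] / [6]
Final shape: (4, 2, 2, 1).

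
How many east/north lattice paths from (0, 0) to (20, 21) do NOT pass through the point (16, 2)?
Number of paths = 269127582405

Total paths from (0, 0) to (20, 21): C(41, 20) = 269128937220. Paths through (16, 2): (paths (0, 0) → (16, 2)) × (paths (16, 2) → (20, 21)) = C(18, 16) · C(23, 4) = 153 · 8855 = 1354815. Avoidance count = 269128937220 − 1354815 = 269127582405.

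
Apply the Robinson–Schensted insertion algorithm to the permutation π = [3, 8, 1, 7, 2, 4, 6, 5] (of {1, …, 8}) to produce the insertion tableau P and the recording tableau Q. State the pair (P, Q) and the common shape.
P = [1, 2, 4, 5] / [3, 6] / [7] / [8];  Q = [1, 2, 6, 7] / [3, 4] / [5] / [8];  common shape = (4, 2, 1, 1)

Row-insert the values π_1, π_2, … into P one at a time, bumping the leftmost entry strictly greater than the inserted value down to the next row. The recording tableau Q records, in position (i, j), the step at which that cell was added to P.
  Insert 3 (step 1): P = [3];  Q = [1]
  Insert 8 (step 2): P = [3, 8];  Q = [1, 2]
  Insert 1 (step 3): P = [1, 8] / [3];  Q = [1, 2] / [3]
  Insert 7 (step 4): P = [1, 7] / [3, 8];  Q = [1, 2] / [3, 4]
  Insert 2 (step 5): P = [1, 2] / [3, 7] / [8];  Q = [1, 2] / [3, 4] / [5]
  Insert 4 (step 6): P = [1, 2, 4] / [3, 7] / [8];  Q = [1, 2, 6] / [3, 4] / [5]
  Insert 6 (step 7): P = [1, 2, 4, 6] / [3, 7] / [8];  Q = [1, 2, 6, 7] / [3, 4] / [5]
  Insert 5 (step 8): P = [1, 2, 4, 5] / [3, 6] / [7] / [8];  Q = [1, 2, 6, 7] / [3, 4] / [5] / [8]
Final shape: (4, 2, 1, 1).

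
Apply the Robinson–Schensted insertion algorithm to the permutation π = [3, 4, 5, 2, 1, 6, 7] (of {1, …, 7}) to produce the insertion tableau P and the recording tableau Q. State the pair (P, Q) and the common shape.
P = [1, 4, 5, 6, 7] / [2] / [3];  Q = [1, 2, 3, 6, 7] / [4] / [5];  common shape = (5, 1, 1)

Row-insert the values π_1, π_2, … into P one at a time, bumping the leftmost entry strictly greater than the inserted value down to the next row. The recording tableau Q records, in position (i, j), the step at which that cell was added to P.
  Insert 3 (step 1): P = [3];  Q = [1]
  Insert 4 (step 2): P = [3, 4];  Q = [1, 2]
  Insert 5 (step 3): P = [3, 4, 5];  Q = [1, 2, 3]
  Insert 2 (step 4): P = [2, 4, 5] / [3];  Q = [1, 2, 3] / [4]
  Insert 1 (step 5): P = [1, 4, 5] / [2] / [3];  Q = [1, 2, 3] / [4] / [5]
  Insert 6 (step 6): P = [1, 4, 5, 6] / [2] / [3];  Q = [1, 2, 3, 6] / [4] / [5]
  Insert 7 (step 7): P = [1, 4, 5, 6, 7] / [2] / [3];  Q = [1, 2, 3, 6, 7] / [4] / [5]
Final shape: (5, 1, 1).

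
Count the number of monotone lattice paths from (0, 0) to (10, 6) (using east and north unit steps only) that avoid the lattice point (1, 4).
Number of paths = 7733

Total paths from (0, 0) to (10, 6): C(16, 10) = 8008. Paths through (1, 4): (paths (0, 0) → (1, 4)) × (paths (1, 4) → (10, 6)) = C(5, 1) · C(11, 9) = 5 · 55 = 275. Avoidance count = 8008 − 275 = 7733.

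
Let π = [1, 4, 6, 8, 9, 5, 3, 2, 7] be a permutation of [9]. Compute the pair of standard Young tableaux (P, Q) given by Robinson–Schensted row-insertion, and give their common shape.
P = [1, 2, 5, 7, 9] / [3, 8] / [4] / [6];  Q = [1, 2, 3, 4, 5] / [6, 9] / [7] / [8];  common shape = (5, 2, 1, 1)

Row-insert the values π_1, π_2, … into P one at a time, bumping the leftmost entry strictly greater than the inserted value down to the next row. The recording tableau Q records, in position (i, j), the step at which that cell was added to P.
  Insert 1 (step 1): P = [1];  Q = [1]
  Insert 4 (step 2): P = [1, 4];  Q = [1, 2]
  Insert 6 (step 3): P = [1, 4, 6];  Q = [1, 2, 3]
  Insert 8 (step 4): P = [1, 4, 6, 8];  Q = [1, 2, 3, 4]
  Insert 9 (step 5): P = [1, 4, 6, 8, 9];  Q = [1, 2, 3, 4, 5]
  Insert 5 (step 6): P = [1, 4, 5, 8, 9] / [6];  Q = [1, 2, 3, 4, 5] / [6]
  Insert 3 (step 7): P = [1, 3, 5, 8, 9] / [4] / [6];  Q = [1, 2, 3, 4, 5] / [6] / [7]
  Insert 2 (step 8): P = [1, 2, 5, 8, 9] / [3] / [4] / [6];  Q = [1, 2, 3, 4, 5] / [6] / [7] / [8]
  Insert 7 (step 9): P = [1, 2, 5, 7, 9] / [3, 8] / [4] / [6];  Q = [1, 2, 3, 4, 5] / [6, 9] / [7] / [8]
Final shape: (5, 2, 1, 1).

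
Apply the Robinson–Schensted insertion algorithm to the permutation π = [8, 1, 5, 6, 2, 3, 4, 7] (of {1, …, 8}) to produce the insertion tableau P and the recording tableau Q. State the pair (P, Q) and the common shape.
P = [1, 2, 3, 4, 7] / [5, 6] / [8];  Q = [1, 3, 4, 7, 8] / [2, 6] / [5];  common shape = (5, 2, 1)

Row-insert the values π_1, π_2, … into P one at a time, bumping the leftmost entry strictly greater than the inserted value down to the next row. The recording tableau Q records, in position (i, j), the step at which that cell was added to P.
  Insert 8 (step 1): P = [8];  Q = [1]
  Insert 1 (step 2): P = [1] / [8];  Q = [1] / [2]
  Insert 5 (step 3): P = [1, 5] / [8];  Q = [1, 3] / [2]
  Insert 6 (step 4): P = [1, 5, 6] / [8];  Q = [1, 3, 4] / [2]
  Insert 2 (step 5): P = [1, 2, 6] / [5] / [8];  Q = [1, 3, 4] / [2] / [5]
  Insert 3 (step 6): P = [1, 2, 3] / [5, 6] / [8];  Q = [1, 3, 4] / [2, 6] / [5]
  Insert 4 (step 7): P = [1, 2, 3, 4] / [5, 6] / [8];  Q = [1, 3, 4, 7] / [2, 6] / [5]
  Insert 7 (step 8): P = [1, 2, 3, 4, 7] / [5, 6] / [8];  Q = [1, 3, 4, 7, 8] / [2, 6] / [5]
Final shape: (5, 2, 1).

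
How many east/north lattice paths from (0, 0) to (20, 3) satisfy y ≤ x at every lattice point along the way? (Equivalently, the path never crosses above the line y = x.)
Number of paths = 1518

By the reflection principle (André's argument), the number of monotone paths to (20, 3) with n ≤ m that never go above y = x is C(23, 20) − C(23, 21) = 1771 − 253 = 1518.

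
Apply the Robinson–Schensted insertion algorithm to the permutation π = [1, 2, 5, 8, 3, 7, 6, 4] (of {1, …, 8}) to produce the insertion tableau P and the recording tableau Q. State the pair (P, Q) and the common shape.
P = [1, 2, 3, 4] / [5, 6] / [7] / [8];  Q = [1, 2, 3, 4] / [5, 6] / [7] / [8];  common shape = (4, 2, 1, 1)

Row-insert the values π_1, π_2, … into P one at a time, bumping the leftmost entry strictly greater than the inserted value down to the next row. The recording tableau Q records, in position (i, j), the step at which that cell was added to P.
  Insert 1 (step 1): P = [1];  Q = [1]
  Insert 2 (step 2): P = [1, 2];  Q = [1, 2]
  Insert 5 (step 3): P = [1, 2, 5];  Q = [1, 2, 3]
  Insert 8 (step 4): P = [1, 2, 5, 8];  Q = [1, 2, 3, 4]
  Insert 3 (step 5): P = [1, 2, 3, 8] / [5];  Q = [1, 2, 3, 4] / [5]
  Insert 7 (step 6): P = [1, 2, 3, 7] / [5, 8];  Q = [1, 2, 3, 4] / [5, 6]
  Insert 6 (step 7): P = [1, 2, 3, 6] / [5, 7] / [8];  Q = [1, 2, 3, 4] / [5, 6] / [7]
  Insert 4 (step 8): P = [1, 2, 3, 4] / [5, 6] / [7] / [8];  Q = [1, 2, 3, 4] / [5, 6] / [7] / [8]
Final shape: (4, 2, 1, 1).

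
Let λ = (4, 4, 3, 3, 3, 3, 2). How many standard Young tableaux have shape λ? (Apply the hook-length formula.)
# SYT of shape (4, 4, 3, 3, 3, 3, 2) = 142262120

Hook-length formula: f^λ = n! / Π hook(c), product over all cells c of the Young diagram. For λ = (4, 4, 3, 3, 3, 3, 2), n = 22 boxes. Hook lengths by row (left-to-right, top-to-bottom): [10, 9, 7, 2]; [9, 8, 6, 1]; [7, 6, 4]; [6, 5, 3]; [5, 4, 2]; [4, 3, 1]; [2, 1]. Product of hooks = 7900913664000. So f^λ = 22! / 7900913664000 = 1124000727777607680000 / 7900913664000 = 142262120.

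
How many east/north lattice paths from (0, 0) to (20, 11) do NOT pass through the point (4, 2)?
Number of paths = 54027690

Total paths from (0, 0) to (20, 11): C(31, 20) = 84672315. Paths through (4, 2): (paths (0, 0) → (4, 2)) × (paths (4, 2) → (20, 11)) = C(6, 4) · C(25, 16) = 15 · 2042975 = 30644625. Avoidance count = 84672315 − 30644625 = 54027690.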